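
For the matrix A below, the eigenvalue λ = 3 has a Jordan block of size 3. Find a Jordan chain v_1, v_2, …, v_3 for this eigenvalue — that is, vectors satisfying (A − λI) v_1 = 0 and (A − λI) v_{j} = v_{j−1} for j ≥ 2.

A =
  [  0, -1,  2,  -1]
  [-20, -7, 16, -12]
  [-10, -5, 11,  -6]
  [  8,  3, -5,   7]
A Jordan chain for λ = 3 of length 3:
v_1 = (1, 8, 4, -3)ᵀ
v_2 = (-4, -30, -15, 11)ᵀ
v_3 = (1, 1, 0, 0)ᵀ

Let N = A − (3)·I. We want v_3 with N^3 v_3 = 0 but N^2 v_3 ≠ 0; then v_{j-1} := N · v_j for j = 3, …, 2.

Pick v_3 = (1, 1, 0, 0)ᵀ.
Then v_2 = N · v_3 = (-4, -30, -15, 11)ᵀ.
Then v_1 = N · v_2 = (1, 8, 4, -3)ᵀ.

Sanity check: (A − (3)·I) v_1 = (0, 0, 0, 0)ᵀ = 0. ✓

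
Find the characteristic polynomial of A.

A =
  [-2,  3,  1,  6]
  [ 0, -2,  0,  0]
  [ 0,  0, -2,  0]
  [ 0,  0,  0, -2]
x^4 + 8*x^3 + 24*x^2 + 32*x + 16

Expanding det(x·I − A) (e.g. by cofactor expansion or by noting that A is similar to its Jordan form J, which has the same characteristic polynomial as A) gives
  χ_A(x) = x^4 + 8*x^3 + 24*x^2 + 32*x + 16
which factors as (x + 2)^4. The eigenvalues (with algebraic multiplicities) are λ = -2 with multiplicity 4.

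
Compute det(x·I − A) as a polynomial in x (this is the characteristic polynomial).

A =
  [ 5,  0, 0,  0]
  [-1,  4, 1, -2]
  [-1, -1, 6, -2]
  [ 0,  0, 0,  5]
x^4 - 20*x^3 + 150*x^2 - 500*x + 625

Expanding det(x·I − A) (e.g. by cofactor expansion or by noting that A is similar to its Jordan form J, which has the same characteristic polynomial as A) gives
  χ_A(x) = x^4 - 20*x^3 + 150*x^2 - 500*x + 625
which factors as (x - 5)^4. The eigenvalues (with algebraic multiplicities) are λ = 5 with multiplicity 4.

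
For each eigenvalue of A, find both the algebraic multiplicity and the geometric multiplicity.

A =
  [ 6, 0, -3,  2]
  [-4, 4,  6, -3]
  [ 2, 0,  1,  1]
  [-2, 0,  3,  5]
λ = 4: alg = 4, geom = 2

Step 1 — factor the characteristic polynomial to read off the algebraic multiplicities:
  χ_A(x) = (x - 4)^4

Step 2 — compute geometric multiplicities via the rank-nullity identity g(λ) = n − rank(A − λI):
  rank(A − (4)·I) = 2, so dim ker(A − (4)·I) = n − 2 = 2

Summary:
  λ = 4: algebraic multiplicity = 4, geometric multiplicity = 2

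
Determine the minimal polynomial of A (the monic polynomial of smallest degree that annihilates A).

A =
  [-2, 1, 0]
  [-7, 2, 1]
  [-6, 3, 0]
x^3

The characteristic polynomial is χ_A(x) = x^3, so the eigenvalues are known. The minimal polynomial is
  m_A(x) = Π_λ (x − λ)^{k_λ}
where k_λ is the size of the *largest* Jordan block for λ (equivalently, the smallest k with (A − λI)^k v = 0 for every generalised eigenvector v of λ).

  λ = 0: largest Jordan block has size 3, contributing (x − 0)^3

So m_A(x) = x^3 = x^3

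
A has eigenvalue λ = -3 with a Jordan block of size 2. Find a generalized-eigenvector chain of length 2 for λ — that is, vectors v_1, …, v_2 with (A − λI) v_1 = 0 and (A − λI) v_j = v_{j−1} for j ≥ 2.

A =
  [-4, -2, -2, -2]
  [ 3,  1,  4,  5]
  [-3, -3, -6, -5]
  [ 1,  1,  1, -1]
A Jordan chain for λ = -3 of length 2:
v_1 = (0, 1, -1, 0)ᵀ
v_2 = (2, 0, 0, -1)ᵀ

Let N = A − (-3)·I. We want v_2 with N^2 v_2 = 0 but N^1 v_2 ≠ 0; then v_{j-1} := N · v_j for j = 2, …, 2.

Pick v_2 = (2, 0, 0, -1)ᵀ.
Then v_1 = N · v_2 = (0, 1, -1, 0)ᵀ.

Sanity check: (A − (-3)·I) v_1 = (0, 0, 0, 0)ᵀ = 0. ✓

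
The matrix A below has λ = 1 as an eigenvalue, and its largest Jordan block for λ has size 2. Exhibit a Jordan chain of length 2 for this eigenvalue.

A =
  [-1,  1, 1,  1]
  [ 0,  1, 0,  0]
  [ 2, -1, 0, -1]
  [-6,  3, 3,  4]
A Jordan chain for λ = 1 of length 2:
v_1 = (-2, 0, 2, -6)ᵀ
v_2 = (1, 0, 0, 0)ᵀ

Let N = A − (1)·I. We want v_2 with N^2 v_2 = 0 but N^1 v_2 ≠ 0; then v_{j-1} := N · v_j for j = 2, …, 2.

Pick v_2 = (1, 0, 0, 0)ᵀ.
Then v_1 = N · v_2 = (-2, 0, 2, -6)ᵀ.

Sanity check: (A − (1)·I) v_1 = (0, 0, 0, 0)ᵀ = 0. ✓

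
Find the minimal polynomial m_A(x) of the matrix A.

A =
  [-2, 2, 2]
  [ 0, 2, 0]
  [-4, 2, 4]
x^2 - 2*x

The characteristic polynomial is χ_A(x) = x*(x - 2)^2, so the eigenvalues are known. The minimal polynomial is
  m_A(x) = Π_λ (x − λ)^{k_λ}
where k_λ is the size of the *largest* Jordan block for λ (equivalently, the smallest k with (A − λI)^k v = 0 for every generalised eigenvector v of λ).

  λ = 0: largest Jordan block has size 1, contributing (x − 0)
  λ = 2: largest Jordan block has size 1, contributing (x − 2)

So m_A(x) = x*(x - 2) = x^2 - 2*x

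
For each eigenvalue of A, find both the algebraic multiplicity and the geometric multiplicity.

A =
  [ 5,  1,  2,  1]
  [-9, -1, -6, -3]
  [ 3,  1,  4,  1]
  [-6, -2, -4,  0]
λ = 2: alg = 4, geom = 3

Step 1 — factor the characteristic polynomial to read off the algebraic multiplicities:
  χ_A(x) = (x - 2)^4

Step 2 — compute geometric multiplicities via the rank-nullity identity g(λ) = n − rank(A − λI):
  rank(A − (2)·I) = 1, so dim ker(A − (2)·I) = n − 1 = 3

Summary:
  λ = 2: algebraic multiplicity = 4, geometric multiplicity = 3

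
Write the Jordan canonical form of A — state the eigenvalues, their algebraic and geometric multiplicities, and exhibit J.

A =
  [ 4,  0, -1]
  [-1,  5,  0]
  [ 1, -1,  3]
J_3(4)

The characteristic polynomial is
  det(x·I − A) = x^3 - 12*x^2 + 48*x - 64 = (x - 4)^3

Eigenvalues and multiplicities (the geometric multiplicity of λ is n − rank(A − λI), which equals the number of Jordan blocks for λ):
  λ = 4: algebraic multiplicity = 3, geometric multiplicity = 1

Determining the block sizes for each eigenvalue:
  λ = 4: one block (gm = 1), so the single block has size am = 3 → block sizes [3]

Assembling the blocks gives a Jordan form
J =
  [4, 1, 0]
  [0, 4, 1]
  [0, 0, 4]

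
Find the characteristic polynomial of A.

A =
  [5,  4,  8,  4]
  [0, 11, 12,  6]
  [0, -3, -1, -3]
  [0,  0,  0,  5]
x^4 - 20*x^3 + 150*x^2 - 500*x + 625

Expanding det(x·I − A) (e.g. by cofactor expansion or by noting that A is similar to its Jordan form J, which has the same characteristic polynomial as A) gives
  χ_A(x) = x^4 - 20*x^3 + 150*x^2 - 500*x + 625
which factors as (x - 5)^4. The eigenvalues (with algebraic multiplicities) are λ = 5 with multiplicity 4.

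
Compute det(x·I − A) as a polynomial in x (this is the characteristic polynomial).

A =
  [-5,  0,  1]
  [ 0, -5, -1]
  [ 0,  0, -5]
x^3 + 15*x^2 + 75*x + 125

Expanding det(x·I − A) (e.g. by cofactor expansion or by noting that A is similar to its Jordan form J, which has the same characteristic polynomial as A) gives
  χ_A(x) = x^3 + 15*x^2 + 75*x + 125
which factors as (x + 5)^3. The eigenvalues (with algebraic multiplicities) are λ = -5 with multiplicity 3.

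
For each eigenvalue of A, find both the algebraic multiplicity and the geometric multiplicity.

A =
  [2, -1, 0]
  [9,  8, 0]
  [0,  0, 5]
λ = 5: alg = 3, geom = 2

Step 1 — factor the characteristic polynomial to read off the algebraic multiplicities:
  χ_A(x) = (x - 5)^3

Step 2 — compute geometric multiplicities via the rank-nullity identity g(λ) = n − rank(A − λI):
  rank(A − (5)·I) = 1, so dim ker(A − (5)·I) = n − 1 = 2

Summary:
  λ = 5: algebraic multiplicity = 3, geometric multiplicity = 2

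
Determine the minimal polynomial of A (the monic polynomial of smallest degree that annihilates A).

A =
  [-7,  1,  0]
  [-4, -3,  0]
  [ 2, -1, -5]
x^2 + 10*x + 25

The characteristic polynomial is χ_A(x) = (x + 5)^3, so the eigenvalues are known. The minimal polynomial is
  m_A(x) = Π_λ (x − λ)^{k_λ}
where k_λ is the size of the *largest* Jordan block for λ (equivalently, the smallest k with (A − λI)^k v = 0 for every generalised eigenvector v of λ).

  λ = -5: largest Jordan block has size 2, contributing (x + 5)^2

So m_A(x) = (x + 5)^2 = x^2 + 10*x + 25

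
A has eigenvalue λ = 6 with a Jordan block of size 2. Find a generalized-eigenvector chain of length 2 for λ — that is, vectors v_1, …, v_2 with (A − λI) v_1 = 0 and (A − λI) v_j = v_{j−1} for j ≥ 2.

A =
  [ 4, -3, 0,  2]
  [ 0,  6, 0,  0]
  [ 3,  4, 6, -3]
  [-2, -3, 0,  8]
A Jordan chain for λ = 6 of length 2:
v_1 = (-2, 0, 3, -2)ᵀ
v_2 = (1, 0, 0, 0)ᵀ

Let N = A − (6)·I. We want v_2 with N^2 v_2 = 0 but N^1 v_2 ≠ 0; then v_{j-1} := N · v_j for j = 2, …, 2.

Pick v_2 = (1, 0, 0, 0)ᵀ.
Then v_1 = N · v_2 = (-2, 0, 3, -2)ᵀ.

Sanity check: (A − (6)·I) v_1 = (0, 0, 0, 0)ᵀ = 0. ✓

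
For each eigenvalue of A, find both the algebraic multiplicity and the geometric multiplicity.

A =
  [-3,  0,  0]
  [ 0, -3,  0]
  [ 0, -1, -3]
λ = -3: alg = 3, geom = 2

Step 1 — factor the characteristic polynomial to read off the algebraic multiplicities:
  χ_A(x) = (x + 3)^3

Step 2 — compute geometric multiplicities via the rank-nullity identity g(λ) = n − rank(A − λI):
  rank(A − (-3)·I) = 1, so dim ker(A − (-3)·I) = n − 1 = 2

Summary:
  λ = -3: algebraic multiplicity = 3, geometric multiplicity = 2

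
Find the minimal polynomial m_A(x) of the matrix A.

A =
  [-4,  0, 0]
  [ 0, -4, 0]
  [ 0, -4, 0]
x^2 + 4*x

The characteristic polynomial is χ_A(x) = x*(x + 4)^2, so the eigenvalues are known. The minimal polynomial is
  m_A(x) = Π_λ (x − λ)^{k_λ}
where k_λ is the size of the *largest* Jordan block for λ (equivalently, the smallest k with (A − λI)^k v = 0 for every generalised eigenvector v of λ).

  λ = -4: largest Jordan block has size 1, contributing (x + 4)
  λ = 0: largest Jordan block has size 1, contributing (x − 0)

So m_A(x) = x*(x + 4) = x^2 + 4*x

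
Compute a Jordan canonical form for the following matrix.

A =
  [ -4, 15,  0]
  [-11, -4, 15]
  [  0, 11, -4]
J_3(-4)

The characteristic polynomial is
  det(x·I − A) = x^3 + 12*x^2 + 48*x + 64 = (x + 4)^3

Eigenvalues and multiplicities (the geometric multiplicity of λ is n − rank(A − λI), which equals the number of Jordan blocks for λ):
  λ = -4: algebraic multiplicity = 3, geometric multiplicity = 1

Determining the block sizes for each eigenvalue:
  λ = -4: one block (gm = 1), so the single block has size am = 3 → block sizes [3]

Assembling the blocks gives a Jordan form
J =
  [-4,  1,  0]
  [ 0, -4,  1]
  [ 0,  0, -4]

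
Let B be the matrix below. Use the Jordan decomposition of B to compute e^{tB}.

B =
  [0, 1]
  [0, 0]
e^{tB} =
  [1, t]
  [0, 1]

Strategy: write B = P · J · P⁻¹ where J is a Jordan canonical form, so e^{tB} = P · e^{tJ} · P⁻¹, and e^{tJ} can be computed block-by-block.

B has Jordan form
J =
  [0, 1]
  [0, 0]
(up to reordering of blocks).

Per-block formulas:
  For a 2×2 Jordan block J_2(0): exp(t · J_2(0)) = e^(0t)·(I + t·N), where N is the 2×2 nilpotent shift.

After assembling e^{tJ} and conjugating by P, we get:

e^{tB} =
  [1, t]
  [0, 1]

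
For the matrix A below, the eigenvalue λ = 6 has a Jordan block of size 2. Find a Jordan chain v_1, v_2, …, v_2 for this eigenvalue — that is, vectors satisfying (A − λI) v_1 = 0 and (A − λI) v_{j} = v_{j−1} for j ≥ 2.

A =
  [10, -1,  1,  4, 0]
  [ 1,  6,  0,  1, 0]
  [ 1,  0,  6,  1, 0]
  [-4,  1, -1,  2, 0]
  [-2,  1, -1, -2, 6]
A Jordan chain for λ = 6 of length 2:
v_1 = (4, 1, 1, -4, -2)ᵀ
v_2 = (1, 0, 0, 0, 0)ᵀ

Let N = A − (6)·I. We want v_2 with N^2 v_2 = 0 but N^1 v_2 ≠ 0; then v_{j-1} := N · v_j for j = 2, …, 2.

Pick v_2 = (1, 0, 0, 0, 0)ᵀ.
Then v_1 = N · v_2 = (4, 1, 1, -4, -2)ᵀ.

Sanity check: (A − (6)·I) v_1 = (0, 0, 0, 0, 0)ᵀ = 0. ✓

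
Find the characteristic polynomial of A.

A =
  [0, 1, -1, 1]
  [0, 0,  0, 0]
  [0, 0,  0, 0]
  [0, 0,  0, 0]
x^4

Expanding det(x·I − A) (e.g. by cofactor expansion or by noting that A is similar to its Jordan form J, which has the same characteristic polynomial as A) gives
  χ_A(x) = x^4
which factors as x^4. The eigenvalues (with algebraic multiplicities) are λ = 0 with multiplicity 4.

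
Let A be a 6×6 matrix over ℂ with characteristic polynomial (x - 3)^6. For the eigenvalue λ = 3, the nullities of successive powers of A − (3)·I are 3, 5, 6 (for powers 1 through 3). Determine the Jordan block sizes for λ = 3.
Block sizes for λ = 3: [3, 2, 1]

From the dimensions of kernels of powers, the number of Jordan blocks of size at least j is d_j − d_{j−1} where d_j = dim ker(N^j) (with d_0 = 0). Computing the differences gives [3, 2, 1].
The number of blocks of size exactly k is (#blocks of size ≥ k) − (#blocks of size ≥ k + 1), so the partition is: 1 block(s) of size 1, 1 block(s) of size 2, 1 block(s) of size 3.
In nonincreasing order the block sizes are [3, 2, 1].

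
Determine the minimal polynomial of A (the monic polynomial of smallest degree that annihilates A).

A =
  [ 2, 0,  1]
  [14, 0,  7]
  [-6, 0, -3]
x^2 + x

The characteristic polynomial is χ_A(x) = x^2*(x + 1), so the eigenvalues are known. The minimal polynomial is
  m_A(x) = Π_λ (x − λ)^{k_λ}
where k_λ is the size of the *largest* Jordan block for λ (equivalently, the smallest k with (A − λI)^k v = 0 for every generalised eigenvector v of λ).

  λ = -1: largest Jordan block has size 1, contributing (x + 1)
  λ = 0: largest Jordan block has size 1, contributing (x − 0)

So m_A(x) = x*(x + 1) = x^2 + x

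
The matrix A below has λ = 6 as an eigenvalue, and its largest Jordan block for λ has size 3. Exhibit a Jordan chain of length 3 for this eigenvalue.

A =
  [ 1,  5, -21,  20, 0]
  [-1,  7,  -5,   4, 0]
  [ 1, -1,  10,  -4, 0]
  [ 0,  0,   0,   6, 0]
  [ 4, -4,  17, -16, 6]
A Jordan chain for λ = 6 of length 3:
v_1 = (-1, -1, 0, 0, 1)ᵀ
v_2 = (-5, -1, 1, 0, 4)ᵀ
v_3 = (1, 0, 0, 0, 0)ᵀ

Let N = A − (6)·I. We want v_3 with N^3 v_3 = 0 but N^2 v_3 ≠ 0; then v_{j-1} := N · v_j for j = 3, …, 2.

Pick v_3 = (1, 0, 0, 0, 0)ᵀ.
Then v_2 = N · v_3 = (-5, -1, 1, 0, 4)ᵀ.
Then v_1 = N · v_2 = (-1, -1, 0, 0, 1)ᵀ.

Sanity check: (A − (6)·I) v_1 = (0, 0, 0, 0, 0)ᵀ = 0. ✓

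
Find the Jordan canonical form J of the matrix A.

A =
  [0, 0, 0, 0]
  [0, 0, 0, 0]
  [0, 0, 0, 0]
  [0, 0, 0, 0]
J_1(0) ⊕ J_1(0) ⊕ J_1(0) ⊕ J_1(0)

The characteristic polynomial is
  det(x·I − A) = x^4

Eigenvalues and multiplicities (the geometric multiplicity of λ is n − rank(A − λI), which equals the number of Jordan blocks for λ):
  λ = 0: algebraic multiplicity = 4, geometric multiplicity = 4

Determining the block sizes for each eigenvalue:
  λ = 0: gm = am = 4, so every block has size 1 → block sizes [1, 1, 1, 1]

Assembling the blocks gives a Jordan form
J =
  [0, 0, 0, 0]
  [0, 0, 0, 0]
  [0, 0, 0, 0]
  [0, 0, 0, 0]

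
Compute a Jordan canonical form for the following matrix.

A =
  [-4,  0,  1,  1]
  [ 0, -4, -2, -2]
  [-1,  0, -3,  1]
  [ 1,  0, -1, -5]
J_3(-4) ⊕ J_1(-4)

The characteristic polynomial is
  det(x·I − A) = x^4 + 16*x^3 + 96*x^2 + 256*x + 256 = (x + 4)^4

Eigenvalues and multiplicities (the geometric multiplicity of λ is n − rank(A − λI), which equals the number of Jordan blocks for λ):
  λ = -4: algebraic multiplicity = 4, geometric multiplicity = 2

Determining the block sizes for each eigenvalue:
  λ = -4: with am = 4 and gm = 2, the partition is not yet determined (e.g. several partitions of 4 into 2 parts exist). Let N = A − (-4)·I. Computing rank(N^1) = 2, rank(N^2) = 1, rank(N^3) = 0; the number of blocks of size ≥ j is rank(N^{j−1}) − rank(N^j), giving [2, 1, 1]. So we have 1 block(s) of size 3, 1 block(s) of size 1 → block sizes [3, 1]

Assembling the blocks gives a Jordan form
J =
  [-4,  1,  0,  0]
  [ 0, -4,  1,  0]
  [ 0,  0, -4,  0]
  [ 0,  0,  0, -4]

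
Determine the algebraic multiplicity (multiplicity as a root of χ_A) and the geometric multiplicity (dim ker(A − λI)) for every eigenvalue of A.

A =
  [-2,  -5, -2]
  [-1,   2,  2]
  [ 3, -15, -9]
λ = -3: alg = 3, geom = 2

Step 1 — factor the characteristic polynomial to read off the algebraic multiplicities:
  χ_A(x) = (x + 3)^3

Step 2 — compute geometric multiplicities via the rank-nullity identity g(λ) = n − rank(A − λI):
  rank(A − (-3)·I) = 1, so dim ker(A − (-3)·I) = n − 1 = 2

Summary:
  λ = -3: algebraic multiplicity = 3, geometric multiplicity = 2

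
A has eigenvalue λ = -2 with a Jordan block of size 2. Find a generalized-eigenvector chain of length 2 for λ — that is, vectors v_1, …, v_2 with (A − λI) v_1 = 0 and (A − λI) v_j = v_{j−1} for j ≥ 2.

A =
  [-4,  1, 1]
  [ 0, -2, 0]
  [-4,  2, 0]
A Jordan chain for λ = -2 of length 2:
v_1 = (-2, 0, -4)ᵀ
v_2 = (1, 0, 0)ᵀ

Let N = A − (-2)·I. We want v_2 with N^2 v_2 = 0 but N^1 v_2 ≠ 0; then v_{j-1} := N · v_j for j = 2, …, 2.

Pick v_2 = (1, 0, 0)ᵀ.
Then v_1 = N · v_2 = (-2, 0, -4)ᵀ.

Sanity check: (A − (-2)·I) v_1 = (0, 0, 0)ᵀ = 0. ✓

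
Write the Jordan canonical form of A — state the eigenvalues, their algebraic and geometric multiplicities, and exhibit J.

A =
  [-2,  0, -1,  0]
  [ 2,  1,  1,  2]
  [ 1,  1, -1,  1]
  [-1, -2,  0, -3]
J_1(-2) ⊕ J_3(-1)

The characteristic polynomial is
  det(x·I − A) = x^4 + 5*x^3 + 9*x^2 + 7*x + 2 = (x + 1)^3*(x + 2)

Eigenvalues and multiplicities (the geometric multiplicity of λ is n − rank(A − λI), which equals the number of Jordan blocks for λ):
  λ = -2: algebraic multiplicity = 1, geometric multiplicity = 1
  λ = -1: algebraic multiplicity = 3, geometric multiplicity = 1

Determining the block sizes for each eigenvalue:
  λ = -2: one block (gm = 1), so the single block has size am = 1 → block sizes [1]
  λ = -1: one block (gm = 1), so the single block has size am = 3 → block sizes [3]

Assembling the blocks gives a Jordan form
J =
  [-2,  0,  0,  0]
  [ 0, -1,  1,  0]
  [ 0,  0, -1,  1]
  [ 0,  0,  0, -1]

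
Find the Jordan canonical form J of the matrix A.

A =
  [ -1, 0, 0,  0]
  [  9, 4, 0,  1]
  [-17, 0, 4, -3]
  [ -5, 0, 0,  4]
J_1(-1) ⊕ J_2(4) ⊕ J_1(4)

The characteristic polynomial is
  det(x·I − A) = x^4 - 11*x^3 + 36*x^2 - 16*x - 64 = (x - 4)^3*(x + 1)

Eigenvalues and multiplicities (the geometric multiplicity of λ is n − rank(A − λI), which equals the number of Jordan blocks for λ):
  λ = -1: algebraic multiplicity = 1, geometric multiplicity = 1
  λ = 4: algebraic multiplicity = 3, geometric multiplicity = 2

Determining the block sizes for each eigenvalue:
  λ = -1: one block (gm = 1), so the single block has size am = 1 → block sizes [1]
  λ = 4: 2 blocks summing to 3 forces exactly one block of size 2 and the rest size 1 → block sizes [2, 1]

Assembling the blocks gives a Jordan form
J =
  [-1, 0, 0, 0]
  [ 0, 4, 1, 0]
  [ 0, 0, 4, 0]
  [ 0, 0, 0, 4]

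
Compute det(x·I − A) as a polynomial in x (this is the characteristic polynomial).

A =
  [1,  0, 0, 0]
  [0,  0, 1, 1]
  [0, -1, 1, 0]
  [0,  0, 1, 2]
x^4 - 4*x^3 + 6*x^2 - 4*x + 1

Expanding det(x·I − A) (e.g. by cofactor expansion or by noting that A is similar to its Jordan form J, which has the same characteristic polynomial as A) gives
  χ_A(x) = x^4 - 4*x^3 + 6*x^2 - 4*x + 1
which factors as (x - 1)^4. The eigenvalues (with algebraic multiplicities) are λ = 1 with multiplicity 4.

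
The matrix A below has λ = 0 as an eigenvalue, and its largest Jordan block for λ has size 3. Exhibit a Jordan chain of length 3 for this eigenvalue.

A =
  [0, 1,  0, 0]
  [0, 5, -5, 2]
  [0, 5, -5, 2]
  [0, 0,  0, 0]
A Jordan chain for λ = 0 of length 3:
v_1 = (5, 0, 0, 0)ᵀ
v_2 = (1, 5, 5, 0)ᵀ
v_3 = (0, 1, 0, 0)ᵀ

Let N = A − (0)·I. We want v_3 with N^3 v_3 = 0 but N^2 v_3 ≠ 0; then v_{j-1} := N · v_j for j = 3, …, 2.

Pick v_3 = (0, 1, 0, 0)ᵀ.
Then v_2 = N · v_3 = (1, 5, 5, 0)ᵀ.
Then v_1 = N · v_2 = (5, 0, 0, 0)ᵀ.

Sanity check: (A − (0)·I) v_1 = (0, 0, 0, 0)ᵀ = 0. ✓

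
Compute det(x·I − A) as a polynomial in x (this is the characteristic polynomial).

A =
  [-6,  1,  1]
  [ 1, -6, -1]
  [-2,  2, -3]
x^3 + 15*x^2 + 75*x + 125

Expanding det(x·I − A) (e.g. by cofactor expansion or by noting that A is similar to its Jordan form J, which has the same characteristic polynomial as A) gives
  χ_A(x) = x^3 + 15*x^2 + 75*x + 125
which factors as (x + 5)^3. The eigenvalues (with algebraic multiplicities) are λ = -5 with multiplicity 3.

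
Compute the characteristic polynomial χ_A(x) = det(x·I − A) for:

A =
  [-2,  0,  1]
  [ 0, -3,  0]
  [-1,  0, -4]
x^3 + 9*x^2 + 27*x + 27

Expanding det(x·I − A) (e.g. by cofactor expansion or by noting that A is similar to its Jordan form J, which has the same characteristic polynomial as A) gives
  χ_A(x) = x^3 + 9*x^2 + 27*x + 27
which factors as (x + 3)^3. The eigenvalues (with algebraic multiplicities) are λ = -3 with multiplicity 3.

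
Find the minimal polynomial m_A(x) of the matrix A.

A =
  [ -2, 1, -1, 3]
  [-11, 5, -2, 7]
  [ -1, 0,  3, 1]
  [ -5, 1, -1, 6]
x^2 - 6*x + 9

The characteristic polynomial is χ_A(x) = (x - 3)^4, so the eigenvalues are known. The minimal polynomial is
  m_A(x) = Π_λ (x − λ)^{k_λ}
where k_λ is the size of the *largest* Jordan block for λ (equivalently, the smallest k with (A − λI)^k v = 0 for every generalised eigenvector v of λ).

  λ = 3: largest Jordan block has size 2, contributing (x − 3)^2

So m_A(x) = (x - 3)^2 = x^2 - 6*x + 9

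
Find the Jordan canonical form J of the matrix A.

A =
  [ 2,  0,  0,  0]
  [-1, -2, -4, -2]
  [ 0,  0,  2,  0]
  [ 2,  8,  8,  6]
J_2(2) ⊕ J_1(2) ⊕ J_1(2)

The characteristic polynomial is
  det(x·I − A) = x^4 - 8*x^3 + 24*x^2 - 32*x + 16 = (x - 2)^4

Eigenvalues and multiplicities (the geometric multiplicity of λ is n − rank(A − λI), which equals the number of Jordan blocks for λ):
  λ = 2: algebraic multiplicity = 4, geometric multiplicity = 3

Determining the block sizes for each eigenvalue:
  λ = 2: 3 blocks summing to 4 forces exactly one block of size 2 and the rest size 1 → block sizes [2, 1, 1]

Assembling the blocks gives a Jordan form
J =
  [2, 1, 0, 0]
  [0, 2, 0, 0]
  [0, 0, 2, 0]
  [0, 0, 0, 2]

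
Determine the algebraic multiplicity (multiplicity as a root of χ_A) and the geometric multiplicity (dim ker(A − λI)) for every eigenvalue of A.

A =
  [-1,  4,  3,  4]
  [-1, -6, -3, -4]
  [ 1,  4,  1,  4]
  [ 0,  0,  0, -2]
λ = -2: alg = 4, geom = 3

Step 1 — factor the characteristic polynomial to read off the algebraic multiplicities:
  χ_A(x) = (x + 2)^4

Step 2 — compute geometric multiplicities via the rank-nullity identity g(λ) = n − rank(A − λI):
  rank(A − (-2)·I) = 1, so dim ker(A − (-2)·I) = n − 1 = 3

Summary:
  λ = -2: algebraic multiplicity = 4, geometric multiplicity = 3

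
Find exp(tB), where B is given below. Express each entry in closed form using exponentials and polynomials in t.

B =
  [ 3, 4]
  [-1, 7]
e^{tB} =
  [-2*t*exp(5*t) + exp(5*t), 4*t*exp(5*t)]
  [-t*exp(5*t), 2*t*exp(5*t) + exp(5*t)]

Strategy: write B = P · J · P⁻¹ where J is a Jordan canonical form, so e^{tB} = P · e^{tJ} · P⁻¹, and e^{tJ} can be computed block-by-block.

B has Jordan form
J =
  [5, 1]
  [0, 5]
(up to reordering of blocks).

Per-block formulas:
  For a 2×2 Jordan block J_2(5): exp(t · J_2(5)) = e^(5t)·(I + t·N), where N is the 2×2 nilpotent shift.

After assembling e^{tJ} and conjugating by P, we get:

e^{tB} =
  [-2*t*exp(5*t) + exp(5*t), 4*t*exp(5*t)]
  [-t*exp(5*t), 2*t*exp(5*t) + exp(5*t)]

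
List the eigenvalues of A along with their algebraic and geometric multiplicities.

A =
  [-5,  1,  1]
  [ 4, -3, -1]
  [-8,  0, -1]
λ = -3: alg = 3, geom = 1

Step 1 — factor the characteristic polynomial to read off the algebraic multiplicities:
  χ_A(x) = (x + 3)^3

Step 2 — compute geometric multiplicities via the rank-nullity identity g(λ) = n − rank(A − λI):
  rank(A − (-3)·I) = 2, so dim ker(A − (-3)·I) = n − 2 = 1

Summary:
  λ = -3: algebraic multiplicity = 3, geometric multiplicity = 1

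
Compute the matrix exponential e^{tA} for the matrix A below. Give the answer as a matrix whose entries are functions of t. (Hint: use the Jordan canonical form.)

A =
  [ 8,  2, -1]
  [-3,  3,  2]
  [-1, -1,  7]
e^{tA} =
  [-t^2*exp(6*t)/2 + 2*t*exp(6*t) + exp(6*t), -t^2*exp(6*t)/2 + 2*t*exp(6*t), t^2*exp(6*t)/2 - t*exp(6*t)]
  [t^2*exp(6*t)/2 - 3*t*exp(6*t), t^2*exp(6*t)/2 - 3*t*exp(6*t) + exp(6*t), -t^2*exp(6*t)/2 + 2*t*exp(6*t)]
  [-t*exp(6*t), -t*exp(6*t), t*exp(6*t) + exp(6*t)]

Strategy: write A = P · J · P⁻¹ where J is a Jordan canonical form, so e^{tA} = P · e^{tJ} · P⁻¹, and e^{tJ} can be computed block-by-block.

A has Jordan form
J =
  [6, 1, 0]
  [0, 6, 1]
  [0, 0, 6]
(up to reordering of blocks).

Per-block formulas:
  For a 3×3 Jordan block J_3(6): exp(t · J_3(6)) = e^(6t)·(I + t·N + (t^2/2)·N^2), where N is the 3×3 nilpotent shift.

After assembling e^{tJ} and conjugating by P, we get:

e^{tA} =
  [-t^2*exp(6*t)/2 + 2*t*exp(6*t) + exp(6*t), -t^2*exp(6*t)/2 + 2*t*exp(6*t), t^2*exp(6*t)/2 - t*exp(6*t)]
  [t^2*exp(6*t)/2 - 3*t*exp(6*t), t^2*exp(6*t)/2 - 3*t*exp(6*t) + exp(6*t), -t^2*exp(6*t)/2 + 2*t*exp(6*t)]
  [-t*exp(6*t), -t*exp(6*t), t*exp(6*t) + exp(6*t)]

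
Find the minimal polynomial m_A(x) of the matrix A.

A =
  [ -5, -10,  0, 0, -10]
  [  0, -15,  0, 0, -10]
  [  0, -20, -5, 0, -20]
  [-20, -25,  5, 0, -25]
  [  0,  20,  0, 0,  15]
x^3 - 25*x

The characteristic polynomial is χ_A(x) = x*(x - 5)*(x + 5)^3, so the eigenvalues are known. The minimal polynomial is
  m_A(x) = Π_λ (x − λ)^{k_λ}
where k_λ is the size of the *largest* Jordan block for λ (equivalently, the smallest k with (A − λI)^k v = 0 for every generalised eigenvector v of λ).

  λ = -5: largest Jordan block has size 1, contributing (x + 5)
  λ = 0: largest Jordan block has size 1, contributing (x − 0)
  λ = 5: largest Jordan block has size 1, contributing (x − 5)

So m_A(x) = x*(x - 5)*(x + 5) = x^3 - 25*x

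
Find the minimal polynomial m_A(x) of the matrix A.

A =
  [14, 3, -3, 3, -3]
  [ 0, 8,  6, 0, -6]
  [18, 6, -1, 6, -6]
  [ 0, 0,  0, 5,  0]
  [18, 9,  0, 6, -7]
x^2 - 7*x + 10

The characteristic polynomial is χ_A(x) = (x - 5)^3*(x - 2)^2, so the eigenvalues are known. The minimal polynomial is
  m_A(x) = Π_λ (x − λ)^{k_λ}
where k_λ is the size of the *largest* Jordan block for λ (equivalently, the smallest k with (A − λI)^k v = 0 for every generalised eigenvector v of λ).

  λ = 2: largest Jordan block has size 1, contributing (x − 2)
  λ = 5: largest Jordan block has size 1, contributing (x − 5)

So m_A(x) = (x - 5)*(x - 2) = x^2 - 7*x + 10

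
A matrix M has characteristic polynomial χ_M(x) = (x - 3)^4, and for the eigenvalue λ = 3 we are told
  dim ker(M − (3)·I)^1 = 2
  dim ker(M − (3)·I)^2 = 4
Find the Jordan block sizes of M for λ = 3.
Block sizes for λ = 3: [2, 2]

From the dimensions of kernels of powers, the number of Jordan blocks of size at least j is d_j − d_{j−1} where d_j = dim ker(N^j) (with d_0 = 0). Computing the differences gives [2, 2].
The number of blocks of size exactly k is (#blocks of size ≥ k) − (#blocks of size ≥ k + 1), so the partition is: 2 block(s) of size 2.
In nonincreasing order the block sizes are [2, 2].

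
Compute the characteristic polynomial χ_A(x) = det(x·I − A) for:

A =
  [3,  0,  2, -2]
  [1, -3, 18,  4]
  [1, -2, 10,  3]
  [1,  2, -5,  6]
x^4 - 16*x^3 + 94*x^2 - 240*x + 225

Expanding det(x·I − A) (e.g. by cofactor expansion or by noting that A is similar to its Jordan form J, which has the same characteristic polynomial as A) gives
  χ_A(x) = x^4 - 16*x^3 + 94*x^2 - 240*x + 225
which factors as (x - 5)^2*(x - 3)^2. The eigenvalues (with algebraic multiplicities) are λ = 3 with multiplicity 2, λ = 5 with multiplicity 2.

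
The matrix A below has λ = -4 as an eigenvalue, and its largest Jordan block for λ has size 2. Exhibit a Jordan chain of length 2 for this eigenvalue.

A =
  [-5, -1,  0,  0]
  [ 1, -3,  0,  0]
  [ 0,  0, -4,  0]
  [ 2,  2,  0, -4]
A Jordan chain for λ = -4 of length 2:
v_1 = (-1, 1, 0, 2)ᵀ
v_2 = (1, 0, 0, 0)ᵀ

Let N = A − (-4)·I. We want v_2 with N^2 v_2 = 0 but N^1 v_2 ≠ 0; then v_{j-1} := N · v_j for j = 2, …, 2.

Pick v_2 = (1, 0, 0, 0)ᵀ.
Then v_1 = N · v_2 = (-1, 1, 0, 2)ᵀ.

Sanity check: (A − (-4)·I) v_1 = (0, 0, 0, 0)ᵀ = 0. ✓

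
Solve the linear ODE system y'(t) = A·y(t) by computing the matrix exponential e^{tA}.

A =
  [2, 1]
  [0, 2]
e^{tA} =
  [exp(2*t), t*exp(2*t)]
  [0, exp(2*t)]

Strategy: write A = P · J · P⁻¹ where J is a Jordan canonical form, so e^{tA} = P · e^{tJ} · P⁻¹, and e^{tJ} can be computed block-by-block.

A has Jordan form
J =
  [2, 1]
  [0, 2]
(up to reordering of blocks).

Per-block formulas:
  For a 2×2 Jordan block J_2(2): exp(t · J_2(2)) = e^(2t)·(I + t·N), where N is the 2×2 nilpotent shift.

After assembling e^{tJ} and conjugating by P, we get:

e^{tA} =
  [exp(2*t), t*exp(2*t)]
  [0, exp(2*t)]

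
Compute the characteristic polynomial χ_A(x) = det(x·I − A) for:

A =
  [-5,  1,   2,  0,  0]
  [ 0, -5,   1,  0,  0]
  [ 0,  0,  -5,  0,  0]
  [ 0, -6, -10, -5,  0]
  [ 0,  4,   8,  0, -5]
x^5 + 25*x^4 + 250*x^3 + 1250*x^2 + 3125*x + 3125

Expanding det(x·I − A) (e.g. by cofactor expansion or by noting that A is similar to its Jordan form J, which has the same characteristic polynomial as A) gives
  χ_A(x) = x^5 + 25*x^4 + 250*x^3 + 1250*x^2 + 3125*x + 3125
which factors as (x + 5)^5. The eigenvalues (with algebraic multiplicities) are λ = -5 with multiplicity 5.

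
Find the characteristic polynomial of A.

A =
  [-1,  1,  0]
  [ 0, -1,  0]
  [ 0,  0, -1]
x^3 + 3*x^2 + 3*x + 1

Expanding det(x·I − A) (e.g. by cofactor expansion or by noting that A is similar to its Jordan form J, which has the same characteristic polynomial as A) gives
  χ_A(x) = x^3 + 3*x^2 + 3*x + 1
which factors as (x + 1)^3. The eigenvalues (with algebraic multiplicities) are λ = -1 with multiplicity 3.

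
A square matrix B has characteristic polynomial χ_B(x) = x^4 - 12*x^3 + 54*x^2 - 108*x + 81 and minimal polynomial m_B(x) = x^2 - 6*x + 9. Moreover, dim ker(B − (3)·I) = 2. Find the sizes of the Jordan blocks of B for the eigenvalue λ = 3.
Block sizes for λ = 3: [2, 2]

Step 1 — from the characteristic polynomial, algebraic multiplicity of λ = 3 is 4. From dim ker(B − (3)·I) = 2, there are exactly 2 Jordan blocks for λ = 3.
Step 2 — from the minimal polynomial, the factor (x − 3)^2 tells us the largest block for λ = 3 has size 2.
Step 3 — with total size 4, 2 blocks, and largest block 2, the block sizes (in nonincreasing order) are [2, 2].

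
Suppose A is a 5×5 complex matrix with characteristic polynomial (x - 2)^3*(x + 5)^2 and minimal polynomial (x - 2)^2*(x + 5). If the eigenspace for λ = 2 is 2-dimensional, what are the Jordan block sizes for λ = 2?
Block sizes for λ = 2: [2, 1]

Step 1 — from the characteristic polynomial, algebraic multiplicity of λ = 2 is 3. From dim ker(A − (2)·I) = 2, there are exactly 2 Jordan blocks for λ = 2.
Step 2 — from the minimal polynomial, the factor (x − 2)^2 tells us the largest block for λ = 2 has size 2.
Step 3 — with total size 3, 2 blocks, and largest block 2, the block sizes (in nonincreasing order) are [2, 1].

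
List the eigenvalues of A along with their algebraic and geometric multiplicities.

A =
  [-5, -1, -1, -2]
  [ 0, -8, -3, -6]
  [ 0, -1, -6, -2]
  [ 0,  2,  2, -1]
λ = -5: alg = 4, geom = 3

Step 1 — factor the characteristic polynomial to read off the algebraic multiplicities:
  χ_A(x) = (x + 5)^4

Step 2 — compute geometric multiplicities via the rank-nullity identity g(λ) = n − rank(A − λI):
  rank(A − (-5)·I) = 1, so dim ker(A − (-5)·I) = n − 1 = 3

Summary:
  λ = -5: algebraic multiplicity = 4, geometric multiplicity = 3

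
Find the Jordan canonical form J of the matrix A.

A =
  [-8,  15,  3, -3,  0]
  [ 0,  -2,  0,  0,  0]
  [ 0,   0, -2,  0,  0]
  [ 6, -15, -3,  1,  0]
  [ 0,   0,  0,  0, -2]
J_1(-5) ⊕ J_1(-2) ⊕ J_1(-2) ⊕ J_1(-2) ⊕ J_1(-2)

The characteristic polynomial is
  det(x·I − A) = x^5 + 13*x^4 + 64*x^3 + 152*x^2 + 176*x + 80 = (x + 2)^4*(x + 5)

Eigenvalues and multiplicities (the geometric multiplicity of λ is n − rank(A − λI), which equals the number of Jordan blocks for λ):
  λ = -5: algebraic multiplicity = 1, geometric multiplicity = 1
  λ = -2: algebraic multiplicity = 4, geometric multiplicity = 4

Determining the block sizes for each eigenvalue:
  λ = -5: one block (gm = 1), so the single block has size am = 1 → block sizes [1]
  λ = -2: gm = am = 4, so every block has size 1 → block sizes [1, 1, 1, 1]

Assembling the blocks gives a Jordan form
J =
  [-5,  0,  0,  0,  0]
  [ 0, -2,  0,  0,  0]
  [ 0,  0, -2,  0,  0]
  [ 0,  0,  0, -2,  0]
  [ 0,  0,  0,  0, -2]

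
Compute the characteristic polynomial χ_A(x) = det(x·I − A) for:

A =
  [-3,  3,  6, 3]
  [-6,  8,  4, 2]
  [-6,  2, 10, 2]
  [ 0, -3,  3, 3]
x^4 - 18*x^3 + 117*x^2 - 324*x + 324

Expanding det(x·I − A) (e.g. by cofactor expansion or by noting that A is similar to its Jordan form J, which has the same characteristic polynomial as A) gives
  χ_A(x) = x^4 - 18*x^3 + 117*x^2 - 324*x + 324
which factors as (x - 6)^2*(x - 3)^2. The eigenvalues (with algebraic multiplicities) are λ = 3 with multiplicity 2, λ = 6 with multiplicity 2.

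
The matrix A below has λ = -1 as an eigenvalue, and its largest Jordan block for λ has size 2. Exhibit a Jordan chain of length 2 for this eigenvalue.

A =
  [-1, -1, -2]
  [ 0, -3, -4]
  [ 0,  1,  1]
A Jordan chain for λ = -1 of length 2:
v_1 = (-1, -2, 1)ᵀ
v_2 = (0, 1, 0)ᵀ

Let N = A − (-1)·I. We want v_2 with N^2 v_2 = 0 but N^1 v_2 ≠ 0; then v_{j-1} := N · v_j for j = 2, …, 2.

Pick v_2 = (0, 1, 0)ᵀ.
Then v_1 = N · v_2 = (-1, -2, 1)ᵀ.

Sanity check: (A − (-1)·I) v_1 = (0, 0, 0)ᵀ = 0. ✓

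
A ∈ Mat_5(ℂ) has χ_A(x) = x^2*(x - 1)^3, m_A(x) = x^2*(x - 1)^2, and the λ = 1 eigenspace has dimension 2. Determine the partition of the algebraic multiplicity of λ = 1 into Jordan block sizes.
Block sizes for λ = 1: [2, 1]

Step 1 — from the characteristic polynomial, algebraic multiplicity of λ = 1 is 3. From dim ker(A − (1)·I) = 2, there are exactly 2 Jordan blocks for λ = 1.
Step 2 — from the minimal polynomial, the factor (x − 1)^2 tells us the largest block for λ = 1 has size 2.
Step 3 — with total size 3, 2 blocks, and largest block 2, the block sizes (in nonincreasing order) are [2, 1].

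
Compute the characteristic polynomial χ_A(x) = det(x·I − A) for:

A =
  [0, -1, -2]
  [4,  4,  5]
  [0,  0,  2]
x^3 - 6*x^2 + 12*x - 8

Expanding det(x·I − A) (e.g. by cofactor expansion or by noting that A is similar to its Jordan form J, which has the same characteristic polynomial as A) gives
  χ_A(x) = x^3 - 6*x^2 + 12*x - 8
which factors as (x - 2)^3. The eigenvalues (with algebraic multiplicities) are λ = 2 with multiplicity 3.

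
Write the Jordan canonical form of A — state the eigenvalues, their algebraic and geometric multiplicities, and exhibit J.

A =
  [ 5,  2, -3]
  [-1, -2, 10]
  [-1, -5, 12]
J_3(5)

The characteristic polynomial is
  det(x·I − A) = x^3 - 15*x^2 + 75*x - 125 = (x - 5)^3

Eigenvalues and multiplicities (the geometric multiplicity of λ is n − rank(A − λI), which equals the number of Jordan blocks for λ):
  λ = 5: algebraic multiplicity = 3, geometric multiplicity = 1

Determining the block sizes for each eigenvalue:
  λ = 5: one block (gm = 1), so the single block has size am = 3 → block sizes [3]

Assembling the blocks gives a Jordan form
J =
  [5, 1, 0]
  [0, 5, 1]
  [0, 0, 5]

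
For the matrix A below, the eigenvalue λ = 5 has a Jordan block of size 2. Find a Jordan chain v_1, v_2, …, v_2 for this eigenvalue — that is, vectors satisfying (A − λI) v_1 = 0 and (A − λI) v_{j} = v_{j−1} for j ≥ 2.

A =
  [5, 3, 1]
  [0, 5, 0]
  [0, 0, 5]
A Jordan chain for λ = 5 of length 2:
v_1 = (3, 0, 0)ᵀ
v_2 = (0, 1, 0)ᵀ

Let N = A − (5)·I. We want v_2 with N^2 v_2 = 0 but N^1 v_2 ≠ 0; then v_{j-1} := N · v_j for j = 2, …, 2.

Pick v_2 = (0, 1, 0)ᵀ.
Then v_1 = N · v_2 = (3, 0, 0)ᵀ.

Sanity check: (A − (5)·I) v_1 = (0, 0, 0)ᵀ = 0. ✓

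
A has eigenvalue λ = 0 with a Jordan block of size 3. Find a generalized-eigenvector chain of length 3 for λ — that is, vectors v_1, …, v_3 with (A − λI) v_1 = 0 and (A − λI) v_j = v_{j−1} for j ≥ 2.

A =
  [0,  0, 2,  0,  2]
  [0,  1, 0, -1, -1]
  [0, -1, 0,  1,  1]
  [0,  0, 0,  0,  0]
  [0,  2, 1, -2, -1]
A Jordan chain for λ = 0 of length 3:
v_1 = (2, -1, 1, 0, -1)ᵀ
v_2 = (0, 1, -1, 0, 2)ᵀ
v_3 = (0, 1, 0, 0, 0)ᵀ

Let N = A − (0)·I. We want v_3 with N^3 v_3 = 0 but N^2 v_3 ≠ 0; then v_{j-1} := N · v_j for j = 3, …, 2.

Pick v_3 = (0, 1, 0, 0, 0)ᵀ.
Then v_2 = N · v_3 = (0, 1, -1, 0, 2)ᵀ.
Then v_1 = N · v_2 = (2, -1, 1, 0, -1)ᵀ.

Sanity check: (A − (0)·I) v_1 = (0, 0, 0, 0, 0)ᵀ = 0. ✓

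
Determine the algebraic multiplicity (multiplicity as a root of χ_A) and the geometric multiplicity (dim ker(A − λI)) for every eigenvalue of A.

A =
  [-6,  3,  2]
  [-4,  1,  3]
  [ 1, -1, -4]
λ = -3: alg = 3, geom = 1

Step 1 — factor the characteristic polynomial to read off the algebraic multiplicities:
  χ_A(x) = (x + 3)^3

Step 2 — compute geometric multiplicities via the rank-nullity identity g(λ) = n − rank(A − λI):
  rank(A − (-3)·I) = 2, so dim ker(A − (-3)·I) = n − 2 = 1

Summary:
  λ = -3: algebraic multiplicity = 3, geometric multiplicity = 1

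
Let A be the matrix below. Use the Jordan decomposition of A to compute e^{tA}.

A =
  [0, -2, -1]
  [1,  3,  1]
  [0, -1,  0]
e^{tA} =
  [-t^2*exp(t)/2 - t*exp(t) + exp(t), -t^2*exp(t)/2 - 2*t*exp(t), -t*exp(t)]
  [t^2*exp(t)/2 + t*exp(t), t^2*exp(t)/2 + 2*t*exp(t) + exp(t), t*exp(t)]
  [-t^2*exp(t)/2, -t^2*exp(t)/2 - t*exp(t), -t*exp(t) + exp(t)]

Strategy: write A = P · J · P⁻¹ where J is a Jordan canonical form, so e^{tA} = P · e^{tJ} · P⁻¹, and e^{tJ} can be computed block-by-block.

A has Jordan form
J =
  [1, 1, 0]
  [0, 1, 1]
  [0, 0, 1]
(up to reordering of blocks).

Per-block formulas:
  For a 3×3 Jordan block J_3(1): exp(t · J_3(1)) = e^(1t)·(I + t·N + (t^2/2)·N^2), where N is the 3×3 nilpotent shift.

After assembling e^{tJ} and conjugating by P, we get:

e^{tA} =
  [-t^2*exp(t)/2 - t*exp(t) + exp(t), -t^2*exp(t)/2 - 2*t*exp(t), -t*exp(t)]
  [t^2*exp(t)/2 + t*exp(t), t^2*exp(t)/2 + 2*t*exp(t) + exp(t), t*exp(t)]
  [-t^2*exp(t)/2, -t^2*exp(t)/2 - t*exp(t), -t*exp(t) + exp(t)]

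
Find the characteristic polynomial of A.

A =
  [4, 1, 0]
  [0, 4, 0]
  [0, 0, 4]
x^3 - 12*x^2 + 48*x - 64

Expanding det(x·I − A) (e.g. by cofactor expansion or by noting that A is similar to its Jordan form J, which has the same characteristic polynomial as A) gives
  χ_A(x) = x^3 - 12*x^2 + 48*x - 64
which factors as (x - 4)^3. The eigenvalues (with algebraic multiplicities) are λ = 4 with multiplicity 3.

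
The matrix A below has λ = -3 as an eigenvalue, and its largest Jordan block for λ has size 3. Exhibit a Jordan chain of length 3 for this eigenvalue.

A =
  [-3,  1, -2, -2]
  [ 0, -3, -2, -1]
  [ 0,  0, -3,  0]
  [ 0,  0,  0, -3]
A Jordan chain for λ = -3 of length 3:
v_1 = (-2, 0, 0, 0)ᵀ
v_2 = (-2, -2, 0, 0)ᵀ
v_3 = (0, 0, 1, 0)ᵀ

Let N = A − (-3)·I. We want v_3 with N^3 v_3 = 0 but N^2 v_3 ≠ 0; then v_{j-1} := N · v_j for j = 3, …, 2.

Pick v_3 = (0, 0, 1, 0)ᵀ.
Then v_2 = N · v_3 = (-2, -2, 0, 0)ᵀ.
Then v_1 = N · v_2 = (-2, 0, 0, 0)ᵀ.

Sanity check: (A − (-3)·I) v_1 = (0, 0, 0, 0)ᵀ = 0. ✓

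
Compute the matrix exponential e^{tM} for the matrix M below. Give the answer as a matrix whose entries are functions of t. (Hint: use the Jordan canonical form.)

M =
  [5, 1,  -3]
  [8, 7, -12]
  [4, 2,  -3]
e^{tM} =
  [2*t*exp(3*t) + exp(3*t), t*exp(3*t), -3*t*exp(3*t)]
  [8*t*exp(3*t), 4*t*exp(3*t) + exp(3*t), -12*t*exp(3*t)]
  [4*t*exp(3*t), 2*t*exp(3*t), -6*t*exp(3*t) + exp(3*t)]

Strategy: write M = P · J · P⁻¹ where J is a Jordan canonical form, so e^{tM} = P · e^{tJ} · P⁻¹, and e^{tJ} can be computed block-by-block.

M has Jordan form
J =
  [3, 1, 0]
  [0, 3, 0]
  [0, 0, 3]
(up to reordering of blocks).

Per-block formulas:
  For a 2×2 Jordan block J_2(3): exp(t · J_2(3)) = e^(3t)·(I + t·N), where N is the 2×2 nilpotent shift.
  For a 1×1 block at λ = 3: exp(t · [3]) = [e^(3t)].

After assembling e^{tJ} and conjugating by P, we get:

e^{tM} =
  [2*t*exp(3*t) + exp(3*t), t*exp(3*t), -3*t*exp(3*t)]
  [8*t*exp(3*t), 4*t*exp(3*t) + exp(3*t), -12*t*exp(3*t)]
  [4*t*exp(3*t), 2*t*exp(3*t), -6*t*exp(3*t) + exp(3*t)]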